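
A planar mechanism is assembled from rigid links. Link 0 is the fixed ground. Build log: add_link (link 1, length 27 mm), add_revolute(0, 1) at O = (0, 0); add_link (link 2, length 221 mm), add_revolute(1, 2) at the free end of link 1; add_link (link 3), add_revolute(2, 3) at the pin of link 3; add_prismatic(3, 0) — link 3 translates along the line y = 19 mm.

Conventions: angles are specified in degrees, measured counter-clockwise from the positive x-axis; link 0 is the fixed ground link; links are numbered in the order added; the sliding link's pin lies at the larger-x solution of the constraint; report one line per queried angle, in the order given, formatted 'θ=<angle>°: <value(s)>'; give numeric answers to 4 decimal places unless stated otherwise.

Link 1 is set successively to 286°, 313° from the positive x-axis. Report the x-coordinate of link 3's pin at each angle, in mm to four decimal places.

geometry: r = 27 mm, L = 221 mm, e = 19 mm
θ=286°: crank pin P = (r cos θ, r sin θ) = (7.442209, -25.954066)
θ=286°: h = r sin θ − e = -25.954066 − 19 = -44.954066
θ=286°: x = r cos θ + √(L² − h²) = 7.442209 + 216.379602 = 223.821810
θ=313°: crank pin P = (r cos θ, r sin θ) = (18.413956, -19.746550)
θ=313°: h = r sin θ − e = -19.746550 − 19 = -38.746550
θ=313°: x = r cos θ + √(L² − h²) = 18.413956 + 217.576894 = 235.990850

θ=286°: 223.8218
θ=313°: 235.9908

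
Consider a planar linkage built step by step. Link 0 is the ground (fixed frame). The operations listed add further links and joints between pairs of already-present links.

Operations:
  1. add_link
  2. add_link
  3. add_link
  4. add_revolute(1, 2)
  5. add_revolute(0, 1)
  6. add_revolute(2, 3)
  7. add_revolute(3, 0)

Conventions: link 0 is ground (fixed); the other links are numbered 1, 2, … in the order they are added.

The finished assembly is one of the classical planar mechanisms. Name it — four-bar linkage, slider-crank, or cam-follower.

links: 4 (incl. ground); joints: 4 revolute, 0 prismatic, 0 higher (cam) pair, forming one closed loop
4 links in a single 4R loop → four-bar linkage

four-bar linkage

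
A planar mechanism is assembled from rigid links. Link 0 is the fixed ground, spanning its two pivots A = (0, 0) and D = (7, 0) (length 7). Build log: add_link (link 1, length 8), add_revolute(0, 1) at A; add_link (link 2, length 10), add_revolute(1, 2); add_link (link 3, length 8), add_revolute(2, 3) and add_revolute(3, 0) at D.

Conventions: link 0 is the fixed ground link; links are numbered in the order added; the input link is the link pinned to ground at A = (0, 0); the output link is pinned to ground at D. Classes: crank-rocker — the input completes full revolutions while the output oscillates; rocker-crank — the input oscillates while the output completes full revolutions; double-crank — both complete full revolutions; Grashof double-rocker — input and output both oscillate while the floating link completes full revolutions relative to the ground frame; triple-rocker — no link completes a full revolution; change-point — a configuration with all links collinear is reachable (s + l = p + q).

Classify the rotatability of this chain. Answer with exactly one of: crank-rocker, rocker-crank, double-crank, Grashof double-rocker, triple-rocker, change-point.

lengths: ground=7, input=8, coupler=10, output=8
sorted: s=7 (shortest), l=10 (longest), p+q=16
s + l = 17 vs p + q = 16
s + l > p + q → non-Grashof → no link fully rotates → triple-rocker

triple-rocker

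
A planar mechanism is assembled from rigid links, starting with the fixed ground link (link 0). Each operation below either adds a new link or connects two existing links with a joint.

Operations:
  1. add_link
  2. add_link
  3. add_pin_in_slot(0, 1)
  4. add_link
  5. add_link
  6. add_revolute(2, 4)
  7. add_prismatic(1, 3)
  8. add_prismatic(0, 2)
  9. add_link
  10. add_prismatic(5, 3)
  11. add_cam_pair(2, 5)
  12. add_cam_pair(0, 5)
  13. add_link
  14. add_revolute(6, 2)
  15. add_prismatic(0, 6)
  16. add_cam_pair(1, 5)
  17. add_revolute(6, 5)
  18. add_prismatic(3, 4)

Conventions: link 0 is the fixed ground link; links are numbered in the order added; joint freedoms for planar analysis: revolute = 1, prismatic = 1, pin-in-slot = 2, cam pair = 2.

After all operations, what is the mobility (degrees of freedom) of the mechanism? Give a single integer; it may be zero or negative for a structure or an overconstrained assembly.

L=1 J1=0 J2=0
add link → L=2 J1=0 J2=0
add link → L=3 J1=0 J2=0
PS@0,1 dof=2 J2 → L=3 J1=0 J2=1
add link → L=4 J1=0 J2=1
add link → L=5 J1=0 J2=1
R@2,4 dof=1 J1 → L=5 J1=1 J2=1
P@1,3 dof=1 J1 → L=5 J1=2 J2=1
P@0,2 dof=1 J1 → L=5 J1=3 J2=1
add link → L=6 J1=3 J2=1
P@5,3 dof=1 J1 → L=6 J1=4 J2=1
C@2,5 dof=2 J2 → L=6 J1=4 J2=2
C@0,5 dof=2 J2 → L=6 J1=4 J2=3
add link → L=7 J1=4 J2=3
R@6,2 dof=1 J1 → L=7 J1=5 J2=3
P@0,6 dof=1 J1 → L=7 J1=6 J2=3
C@1,5 dof=2 J2 → L=7 J1=6 J2=4
R@6,5 dof=1 J1 → L=7 J1=7 J2=4
P@3,4 dof=1 J1 → L=7 J1=8 J2=4
M=3(L−1)−2J1−J2=3·6−2·8−4=-2

M = -2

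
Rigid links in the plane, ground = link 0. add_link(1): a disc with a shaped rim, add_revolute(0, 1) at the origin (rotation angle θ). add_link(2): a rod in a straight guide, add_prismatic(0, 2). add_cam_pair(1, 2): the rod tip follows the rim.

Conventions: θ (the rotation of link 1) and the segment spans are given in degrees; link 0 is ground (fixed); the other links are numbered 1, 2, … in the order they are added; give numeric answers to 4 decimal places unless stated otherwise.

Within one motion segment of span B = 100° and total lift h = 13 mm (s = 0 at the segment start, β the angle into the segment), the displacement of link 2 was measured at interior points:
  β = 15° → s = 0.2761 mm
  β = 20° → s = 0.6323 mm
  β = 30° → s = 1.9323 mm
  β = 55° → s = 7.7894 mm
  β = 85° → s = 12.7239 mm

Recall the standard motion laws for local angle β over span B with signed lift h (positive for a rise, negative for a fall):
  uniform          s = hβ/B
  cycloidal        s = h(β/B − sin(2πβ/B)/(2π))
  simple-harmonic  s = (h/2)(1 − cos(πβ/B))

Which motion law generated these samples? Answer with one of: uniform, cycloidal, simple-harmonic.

candidates at β/B = r: uniform s = h·r (linear in β); cycloidal s = h·(r − sin(2πr)/(2π)); simple-harmonic s = (h/2)(1 − cos(πr))
β=15°: printed 0.2761 | uniform 1.9500, cycloidal 0.2761, simple-harmonic 0.7085
β=20°: printed 0.6323 | uniform 2.6000, cycloidal 0.6323, simple-harmonic 1.2414
β=30°: printed 1.9323 | uniform 3.9000, cycloidal 1.9323, simple-harmonic 2.6794
β=55°: printed 7.7894 | uniform 7.1500, cycloidal 7.7894, simple-harmonic 7.5168
β=85°: printed 12.7239 | uniform 11.0500, cycloidal 12.7239, simple-harmonic 12.2915
only one law matches every sample → cycloidal

cycloidal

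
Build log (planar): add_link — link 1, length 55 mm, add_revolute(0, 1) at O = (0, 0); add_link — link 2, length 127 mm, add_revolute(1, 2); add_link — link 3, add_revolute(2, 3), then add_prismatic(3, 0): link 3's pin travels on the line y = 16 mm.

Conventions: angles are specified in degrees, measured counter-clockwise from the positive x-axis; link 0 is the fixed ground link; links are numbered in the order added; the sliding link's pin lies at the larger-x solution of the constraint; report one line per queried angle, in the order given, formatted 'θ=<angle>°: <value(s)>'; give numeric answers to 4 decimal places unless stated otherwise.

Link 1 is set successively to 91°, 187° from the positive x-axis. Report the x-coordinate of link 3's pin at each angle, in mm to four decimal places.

geometry: r = 55 mm, L = 127 mm, e = 16 mm
θ=91°: crank pin P = (r cos θ, r sin θ) = (-0.959882, 54.991623)
θ=91°: h = r sin θ − e = 54.991623 − 16 = 38.991623
θ=91°: x = r cos θ + √(L² − h²) = -0.959882 + 120.866262 = 119.906380
θ=187°: crank pin P = (r cos θ, r sin θ) = (-54.590038, -6.702814)
θ=187°: h = r sin θ − e = -6.702814 − 16 = -22.702814
θ=187°: x = r cos θ + √(L² − h²) = -54.590038 + 124.954321 = 70.364282

θ=91°: 119.9064
θ=187°: 70.3643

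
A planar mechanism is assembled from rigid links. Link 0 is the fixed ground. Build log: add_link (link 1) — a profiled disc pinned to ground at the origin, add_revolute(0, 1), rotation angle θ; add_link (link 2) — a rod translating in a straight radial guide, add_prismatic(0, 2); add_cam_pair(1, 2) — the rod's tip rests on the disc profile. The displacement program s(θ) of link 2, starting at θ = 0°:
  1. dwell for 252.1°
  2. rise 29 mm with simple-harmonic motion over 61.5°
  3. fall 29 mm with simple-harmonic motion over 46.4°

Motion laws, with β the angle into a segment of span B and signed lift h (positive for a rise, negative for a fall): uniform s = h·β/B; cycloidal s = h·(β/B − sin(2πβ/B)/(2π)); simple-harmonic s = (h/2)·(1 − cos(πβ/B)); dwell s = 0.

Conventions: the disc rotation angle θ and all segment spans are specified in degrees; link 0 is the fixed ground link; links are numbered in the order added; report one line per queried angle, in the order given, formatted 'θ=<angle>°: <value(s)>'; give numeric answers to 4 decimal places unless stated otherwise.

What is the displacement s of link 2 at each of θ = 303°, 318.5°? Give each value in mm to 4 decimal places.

seg 1 [0°–252.1°] dwell: s stays 0.0000
seg 2 [252.1°–313.6°] simple-harmonic, h=29: θ=303° here. β=50.9, B=61.5. 29/2·(1 − cos(π·0.8276)) = 26.9257 → s = 26.9257
seg 2 [252.1°–313.6°] simple-harmonic, h=29: full span → s += 29 → s = 29.0000
seg 3 [313.6°–360°] simple-harmonic, h=-29: θ=318.5° here. β=4.9, B=46.4. -29/2·(1 − cos(π·0.1056)) = -0.7907 → s = 28.2093

θ=303°: 26.9257
θ=318.5°: 28.2093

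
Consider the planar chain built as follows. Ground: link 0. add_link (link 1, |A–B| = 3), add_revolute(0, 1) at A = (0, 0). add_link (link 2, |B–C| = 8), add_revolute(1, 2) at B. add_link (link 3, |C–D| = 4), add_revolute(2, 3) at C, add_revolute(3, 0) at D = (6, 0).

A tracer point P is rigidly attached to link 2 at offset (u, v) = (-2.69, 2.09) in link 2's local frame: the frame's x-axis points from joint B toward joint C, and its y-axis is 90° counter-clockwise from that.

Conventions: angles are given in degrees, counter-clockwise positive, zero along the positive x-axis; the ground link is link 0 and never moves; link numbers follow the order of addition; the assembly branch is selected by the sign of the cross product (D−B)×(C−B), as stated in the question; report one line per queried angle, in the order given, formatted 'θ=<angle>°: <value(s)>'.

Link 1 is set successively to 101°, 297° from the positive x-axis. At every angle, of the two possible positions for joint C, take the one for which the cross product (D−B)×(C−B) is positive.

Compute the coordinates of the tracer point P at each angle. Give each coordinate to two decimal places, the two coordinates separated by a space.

A=(0,0), D=(6.00,0)
θ=101°: B = A + 3.00·(cos101°, sin101°) = (-0.5724, 2.9449)
θ=101°: |BD| = 7.2020
θ=101°: circle(B,8.00) ∩ circle(D,4.00): a=6.9334, h=3.9910
θ=101°:   candidates: C₊=(7.3868,3.7519) cross=28.743; C₋=(4.1230,-3.5322) cross=-28.743
θ=101°:   branch + wants cross > 0 → take C=(7.3868,3.7519) (cross=28.743)
θ=101°: ex = (C−B)/|BC| = (0.9949,0.1009); ey = (-0.1009,0.9949)
θ=101°: P = B + -2.69·ex + 2.09·ey = (-3.4595,4.7529)
θ=297°: B = A + 3.00·(cos297°, sin297°) = (1.3620, -2.6730)
θ=297°: |BD| = 5.3532
θ=297°: circle(B,8.00) ∩ circle(D,4.00): a=7.1599, h=3.5687
θ=297°:   candidates: C₊=(5.7834,3.9941) cross=19.104; C₋=(9.3474,-2.1898) cross=-19.104
θ=297°:   branch + wants cross > 0 → take C=(5.7834,3.9941) (cross=19.104)
θ=297°: ex = (C−B)/|BC| = (0.5527,0.8334); ey = (-0.8334,0.5527)
θ=297°: P = B + -2.69·ex + 2.09·ey = (-1.8665,-3.7597)

θ=101°: -3.46 4.75
θ=297°: -1.87 -3.76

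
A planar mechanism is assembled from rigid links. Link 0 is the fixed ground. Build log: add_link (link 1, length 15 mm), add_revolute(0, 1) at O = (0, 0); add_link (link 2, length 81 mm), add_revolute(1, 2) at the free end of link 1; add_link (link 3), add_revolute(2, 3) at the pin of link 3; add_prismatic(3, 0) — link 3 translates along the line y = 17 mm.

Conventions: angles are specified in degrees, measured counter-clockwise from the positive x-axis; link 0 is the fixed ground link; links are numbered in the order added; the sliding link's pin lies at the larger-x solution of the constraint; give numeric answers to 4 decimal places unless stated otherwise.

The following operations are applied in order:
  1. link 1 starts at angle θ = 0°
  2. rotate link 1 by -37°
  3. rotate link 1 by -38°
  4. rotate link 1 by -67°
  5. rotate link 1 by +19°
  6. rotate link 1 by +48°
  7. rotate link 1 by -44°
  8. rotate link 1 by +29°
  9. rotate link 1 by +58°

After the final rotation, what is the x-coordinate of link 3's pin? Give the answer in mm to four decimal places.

geometry: r = 15 mm, L = 81 mm, e = 17 mm; θ starts at 0°
rotate link 1 by -37°: θ ← 0° -37° = -37°
rotate link 1 by -38°: θ ← -37° -38° = -75°
rotate link 1 by -67°: θ ← -75° -67° = -142°
rotate link 1 by +19°: θ ← -142° +19° = -123°
rotate link 1 by +48°: θ ← -123° +48° = -75°
rotate link 1 by -44°: θ ← -75° -44° = -119°
rotate link 1 by +29°: θ ← -119° +29° = -90°
rotate link 1 by +58°: θ ← -90° +58° = -32°
crank pin P = (r cos θ, r sin θ) = (12.720721, -7.948789)
h = r sin θ − e = -7.948789 − 17 = -24.948789
x = r cos θ + √(L² − h²) = 12.720721 + 77.062039 = 89.782761

89.7828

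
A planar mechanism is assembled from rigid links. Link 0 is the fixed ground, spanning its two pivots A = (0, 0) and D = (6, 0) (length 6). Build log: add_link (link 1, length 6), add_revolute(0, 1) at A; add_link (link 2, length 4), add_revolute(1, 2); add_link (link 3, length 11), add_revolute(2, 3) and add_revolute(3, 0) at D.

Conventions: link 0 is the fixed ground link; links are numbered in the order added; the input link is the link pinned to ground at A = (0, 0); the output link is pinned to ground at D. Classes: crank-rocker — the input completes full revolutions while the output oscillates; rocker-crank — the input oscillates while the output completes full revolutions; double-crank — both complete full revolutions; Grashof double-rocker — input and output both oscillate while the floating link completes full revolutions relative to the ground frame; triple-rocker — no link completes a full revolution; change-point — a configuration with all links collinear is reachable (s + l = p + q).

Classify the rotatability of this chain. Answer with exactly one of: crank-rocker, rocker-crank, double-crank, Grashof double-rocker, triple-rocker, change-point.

lengths: ground=6, input=6, coupler=4, output=11
sorted: s=4 (shortest), l=11 (longest), p+q=12
s + l = 15 vs p + q = 12
s + l > p + q → non-Grashof → no link fully rotates → triple-rocker

triple-rocker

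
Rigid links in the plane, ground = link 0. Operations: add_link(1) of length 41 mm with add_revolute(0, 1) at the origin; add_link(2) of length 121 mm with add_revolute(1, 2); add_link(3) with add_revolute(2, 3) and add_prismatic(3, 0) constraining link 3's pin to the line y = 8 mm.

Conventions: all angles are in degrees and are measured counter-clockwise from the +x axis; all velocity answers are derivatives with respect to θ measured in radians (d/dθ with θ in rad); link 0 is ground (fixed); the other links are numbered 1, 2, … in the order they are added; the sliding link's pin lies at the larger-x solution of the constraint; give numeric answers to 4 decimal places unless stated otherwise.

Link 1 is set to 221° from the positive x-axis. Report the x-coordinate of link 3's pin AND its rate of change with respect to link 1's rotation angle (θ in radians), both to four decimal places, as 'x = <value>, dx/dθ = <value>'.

geometry: r = 41 mm, L = 121 mm, e = 8 mm
crank pin P = (r cos θ, r sin θ) = (-30.943093, -26.898420)
h = r sin θ − e = -26.898420 − 8 = -34.898420
x = r cos θ + √(L² − h²) = -30.943093 + 115.858104 = 84.915011
dx/dθ = −r sin θ − h·r cos θ/√(L² − h²) (θ in radians; h = -34.898420) = 17.577837

x = 84.9150, dx/dθ = 17.5778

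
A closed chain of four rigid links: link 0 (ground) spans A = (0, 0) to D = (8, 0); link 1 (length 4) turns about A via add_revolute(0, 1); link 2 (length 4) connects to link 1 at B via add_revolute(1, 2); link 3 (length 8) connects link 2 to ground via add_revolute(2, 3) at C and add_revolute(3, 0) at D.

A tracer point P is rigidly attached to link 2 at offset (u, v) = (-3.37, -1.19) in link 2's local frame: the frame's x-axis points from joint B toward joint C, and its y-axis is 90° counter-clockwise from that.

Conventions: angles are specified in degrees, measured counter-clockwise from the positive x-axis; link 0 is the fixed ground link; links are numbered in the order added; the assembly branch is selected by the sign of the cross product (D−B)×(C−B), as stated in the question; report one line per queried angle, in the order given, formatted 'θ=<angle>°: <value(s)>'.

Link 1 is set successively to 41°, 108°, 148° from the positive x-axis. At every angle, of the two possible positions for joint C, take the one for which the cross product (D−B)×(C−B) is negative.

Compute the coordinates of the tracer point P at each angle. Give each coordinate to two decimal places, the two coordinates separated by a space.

A=(0,0), D=(8.00,0)
θ=41°: B = A + 4.00·(cos41°, sin41°) = (3.0188, 2.6242)
θ=41°: |BD| = 5.6301
θ=41°: circle(B,4.00) ∩ circle(D,8.00): a=-1.4477, h=3.7288
θ=41°:   candidates: C₊=(3.4760,6.5980) cross=20.994; C₋=(-0.0000,0.0000) cross=-20.994
θ=41°:   branch - wants cross < 0 → take C=(-0.0000,0.0000) (cross=-20.994)
θ=41°: ex = (C−B)/|BC| = (-0.7547,-0.6561); ey = (0.6561,-0.7547)
θ=41°: P = B + -3.37·ex + -1.19·ey = (4.7815,5.7333)
θ=108°: B = A + 4.00·(cos108°, sin108°) = (-1.2361, 3.8042)
θ=108°: |BD| = 9.9888
θ=108°: circle(B,4.00) ∩ circle(D,8.00): a=2.5917, h=3.0468
θ=108°:   candidates: C₊=(2.3207,5.6343) cross=30.434; C₋=(0.0000,0.0000) cross=-30.434
θ=108°:   branch - wants cross < 0 → take C=(0.0000,0.0000) (cross=-30.434)
θ=108°: ex = (C−B)/|BC| = (0.3090,-0.9511); ey = (0.9511,0.3090)
θ=108°: P = B + -3.37·ex + -1.19·ey = (-3.4092,6.6416)
θ=148°: B = A + 4.00·(cos148°, sin148°) = (-3.3922, 2.1197)
θ=148°: |BD| = 11.5877
θ=148°: circle(B,4.00) ∩ circle(D,8.00): a=3.7227, h=1.4634
θ=148°:   candidates: C₊=(0.5354,2.8774) cross=16.957; C₋=(-0.0000,-0.0000) cross=-16.957
θ=148°:   branch - wants cross < 0 → take C=(-0.0000,-0.0000) (cross=-16.957)
θ=148°: ex = (C−B)/|BC| = (0.8480,-0.5299); ey = (0.5299,0.8480)
θ=148°: P = B + -3.37·ex + -1.19·ey = (-6.8807,2.8963)

θ=41°: 4.78 5.73
θ=108°: -3.41 6.64
θ=148°: -6.88 2.90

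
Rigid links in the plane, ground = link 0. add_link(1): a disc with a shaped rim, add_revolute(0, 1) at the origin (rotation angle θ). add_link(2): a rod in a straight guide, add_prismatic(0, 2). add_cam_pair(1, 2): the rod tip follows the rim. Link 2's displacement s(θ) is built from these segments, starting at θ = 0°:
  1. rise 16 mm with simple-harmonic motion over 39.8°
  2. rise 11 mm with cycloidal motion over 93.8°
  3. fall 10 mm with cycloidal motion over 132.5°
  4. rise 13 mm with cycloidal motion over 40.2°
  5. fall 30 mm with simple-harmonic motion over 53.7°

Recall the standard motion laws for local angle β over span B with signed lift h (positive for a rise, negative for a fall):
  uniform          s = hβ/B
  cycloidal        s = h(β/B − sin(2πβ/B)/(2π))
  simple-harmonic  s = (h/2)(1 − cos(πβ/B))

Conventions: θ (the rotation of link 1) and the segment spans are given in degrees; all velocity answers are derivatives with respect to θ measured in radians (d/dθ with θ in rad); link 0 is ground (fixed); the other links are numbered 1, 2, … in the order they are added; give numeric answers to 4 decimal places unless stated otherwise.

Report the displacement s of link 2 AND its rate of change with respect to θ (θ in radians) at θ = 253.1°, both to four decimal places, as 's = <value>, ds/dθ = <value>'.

segment 1 (0° to 39.8°, simple-harmonic, h = 16) is passed completely: s = 0.0000 + (16) = 16.0000
segment 2 (39.8° to 133.6°, cycloidal, h = 11) is passed completely: s = 16.0000 + (11) = 27.0000
θ = 253.1° falls in segment 3 (133.6° to 266.1°, cycloidal, h = -10): β = 253.1 − 133.6 = 119.5°, B = 132.5°; Δs = -10·(0.9019 − sin(2π·0.9019)/(2π)) = -9.9390; s = 27.0000 − 9.9390 = 17.0610
velocity in seg [133.6°–266.1°] (cycloidal), θ in radians: β = 119.5° = 2.0857 rad, B = 132.5° = 2.3126 rad; ds/dθ = (h/B)(1 − cos(2πβ/B)) = ((-10)/2.3126)(1 − cos(2π·0.9019)) = -0.795965 mm/rad

s = 17.0610, ds/dθ = -0.7960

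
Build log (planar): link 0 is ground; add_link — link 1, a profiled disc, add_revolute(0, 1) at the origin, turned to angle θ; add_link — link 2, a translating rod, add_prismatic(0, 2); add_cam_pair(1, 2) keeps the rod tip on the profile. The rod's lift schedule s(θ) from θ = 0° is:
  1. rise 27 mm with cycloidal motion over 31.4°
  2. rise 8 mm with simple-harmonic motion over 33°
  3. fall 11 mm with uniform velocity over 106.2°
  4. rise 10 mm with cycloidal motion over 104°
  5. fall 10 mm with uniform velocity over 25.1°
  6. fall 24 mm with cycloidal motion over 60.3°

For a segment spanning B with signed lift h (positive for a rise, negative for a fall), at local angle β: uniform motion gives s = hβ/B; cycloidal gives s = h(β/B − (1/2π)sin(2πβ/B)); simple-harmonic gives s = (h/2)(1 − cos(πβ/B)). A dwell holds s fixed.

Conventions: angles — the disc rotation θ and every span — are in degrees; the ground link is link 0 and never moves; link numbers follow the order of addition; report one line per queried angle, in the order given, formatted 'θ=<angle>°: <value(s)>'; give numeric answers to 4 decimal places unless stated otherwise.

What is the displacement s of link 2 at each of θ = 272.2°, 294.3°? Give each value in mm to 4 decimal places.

seg 1 [0°–31.4°] cycloidal, h=27: full span → s += 27 → s = 27.0000
seg 2 [31.4°–64.4°] simple-harmonic, h=8: full span → s += 8 → s = 35.0000
seg 3 [64.4°–170.6°] uniform, h=-11: full span → s += -11 → s = 24.0000
seg 4 [170.6°–274.6°] cycloidal, h=10: θ=272.2° here. β=101.6, B=104. 10·(0.9769 − sin(2π·0.9769)/(2π)) = 9.9992 → s = 33.9992
seg 4 [170.6°–274.6°] cycloidal, h=10: full span → s += 10 → s = 34.0000
seg 5 [274.6°–299.7°] uniform, h=-10: θ=294.3° here. β=19.7, B=25.1. -10·19.7/25.1 = -7.8486 → s = 26.1514

θ=272.2°: 33.9992
θ=294.3°: 26.1514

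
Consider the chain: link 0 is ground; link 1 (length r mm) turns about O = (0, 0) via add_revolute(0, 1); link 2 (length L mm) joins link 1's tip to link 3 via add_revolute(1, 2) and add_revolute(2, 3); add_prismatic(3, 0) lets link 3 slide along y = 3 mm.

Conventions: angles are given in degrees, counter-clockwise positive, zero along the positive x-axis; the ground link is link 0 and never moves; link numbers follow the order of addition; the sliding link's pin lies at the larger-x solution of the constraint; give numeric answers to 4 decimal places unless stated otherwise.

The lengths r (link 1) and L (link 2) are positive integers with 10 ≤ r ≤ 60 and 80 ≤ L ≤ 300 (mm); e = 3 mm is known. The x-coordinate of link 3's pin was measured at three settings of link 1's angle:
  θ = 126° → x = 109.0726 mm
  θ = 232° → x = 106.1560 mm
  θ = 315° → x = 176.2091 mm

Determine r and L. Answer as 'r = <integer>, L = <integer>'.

constraint per measurement: (x − r cos θ)² + (r sin θ − e)² = L²
subtracting the θ₁ and θ₂ equations cancels the r² and L² terms:
r = (x₁² − x₂²) / (2[(x₁cos θ₁ + e sin θ₁) − (x₂cos θ₂ + e sin θ₂)]) = 51.9995 → r = 52
L² = (x₁ − r cos θ₁)² + (r sin θ₁ − e)² = 21024.9904 → L = 145.0000 → L = 145
check at θ₃=315°: x = 176.2091 (printed 176.2091) ✓

r = 52, L = 145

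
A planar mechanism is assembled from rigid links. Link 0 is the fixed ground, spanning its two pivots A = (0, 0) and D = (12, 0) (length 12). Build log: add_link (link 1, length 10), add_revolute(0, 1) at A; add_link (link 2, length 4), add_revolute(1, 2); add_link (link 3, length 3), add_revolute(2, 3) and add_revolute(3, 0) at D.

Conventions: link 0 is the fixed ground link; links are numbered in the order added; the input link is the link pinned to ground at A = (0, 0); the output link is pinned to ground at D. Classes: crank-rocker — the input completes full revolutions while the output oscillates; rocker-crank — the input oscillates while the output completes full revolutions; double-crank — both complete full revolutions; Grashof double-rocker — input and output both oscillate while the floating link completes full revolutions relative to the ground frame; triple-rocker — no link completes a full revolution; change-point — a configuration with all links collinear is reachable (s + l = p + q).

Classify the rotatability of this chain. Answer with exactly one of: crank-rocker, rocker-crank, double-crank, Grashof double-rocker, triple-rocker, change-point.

lengths: ground=12, input=10, coupler=4, output=3
sorted: s=3 (shortest), l=12 (longest), p+q=14
s + l = 15 vs p + q = 14
s + l > p + q → non-Grashof → no link fully rotates → triple-rocker

triple-rocker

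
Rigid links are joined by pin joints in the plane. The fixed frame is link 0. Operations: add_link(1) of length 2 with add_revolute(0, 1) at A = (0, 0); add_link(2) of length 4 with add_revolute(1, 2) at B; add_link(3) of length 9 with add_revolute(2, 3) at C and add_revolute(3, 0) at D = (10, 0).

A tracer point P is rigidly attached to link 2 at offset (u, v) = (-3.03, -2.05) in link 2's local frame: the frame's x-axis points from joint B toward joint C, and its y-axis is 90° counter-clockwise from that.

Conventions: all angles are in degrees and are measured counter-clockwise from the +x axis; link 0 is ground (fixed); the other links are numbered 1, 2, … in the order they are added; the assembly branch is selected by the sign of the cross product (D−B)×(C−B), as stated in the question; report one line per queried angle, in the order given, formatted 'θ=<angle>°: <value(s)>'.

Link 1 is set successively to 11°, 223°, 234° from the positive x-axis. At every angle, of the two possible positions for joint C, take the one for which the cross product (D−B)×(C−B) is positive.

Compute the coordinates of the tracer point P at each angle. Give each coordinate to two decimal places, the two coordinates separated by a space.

A=(0,0), D=(10.00,0)
θ=11°: B = A + 2.00·(cos11°, sin11°) = (1.9633, 0.3816)
θ=11°: |BD| = 8.0458
θ=11°: circle(B,4.00) ∩ circle(D,9.00): a=-0.0165, h=4.0000
θ=11°:   candidates: C₊=(2.1365,4.3779) cross=32.183; C₋=(1.7571,-3.6131) cross=-32.183
θ=11°:   branch + wants cross > 0 → take C=(2.1365,4.3779) (cross=32.183)
θ=11°: ex = (C−B)/|BC| = (0.0433,0.9991); ey = (-0.9991,0.0433)
θ=11°: P = B + -3.03·ex + -2.05·ey = (3.8801,-2.7343)
θ=223°: B = A + 2.00·(cos223°, sin223°) = (-1.4627, -1.3640)
θ=223°: |BD| = 11.5436
θ=223°: circle(B,4.00) ∩ circle(D,9.00): a=2.9564, h=2.6944
θ=223°:   candidates: C₊=(1.1546,1.6609) cross=31.103; C₋=(1.7913,-3.6902) cross=-31.103
θ=223°:   branch + wants cross > 0 → take C=(1.1546,1.6609) (cross=31.103)
θ=223°: ex = (C−B)/|BC| = (0.6543,0.7562); ey = (-0.7562,0.6543)
θ=223°: P = B + -3.03·ex + -2.05·ey = (-1.8951,-4.9967)
θ=234°: B = A + 2.00·(cos234°, sin234°) = (-1.1756, -1.6180)
θ=234°: |BD| = 11.2921
θ=234°: circle(B,4.00) ∩ circle(D,9.00): a=2.7679, h=2.8877
θ=234°:   candidates: C₊=(1.1500,1.6364) cross=32.608; C₋=(1.9776,-4.0793) cross=-32.608
θ=234°:   branch + wants cross > 0 → take C=(1.1500,1.6364) (cross=32.608)
θ=234°: ex = (C−B)/|BC| = (0.5814,0.8136); ey = (-0.8136,0.5814)
θ=234°: P = B + -3.03·ex + -2.05·ey = (-1.2693,-5.2752)

θ=11°: 3.88 -2.73
θ=223°: -1.90 -5.00
θ=234°: -1.27 -5.28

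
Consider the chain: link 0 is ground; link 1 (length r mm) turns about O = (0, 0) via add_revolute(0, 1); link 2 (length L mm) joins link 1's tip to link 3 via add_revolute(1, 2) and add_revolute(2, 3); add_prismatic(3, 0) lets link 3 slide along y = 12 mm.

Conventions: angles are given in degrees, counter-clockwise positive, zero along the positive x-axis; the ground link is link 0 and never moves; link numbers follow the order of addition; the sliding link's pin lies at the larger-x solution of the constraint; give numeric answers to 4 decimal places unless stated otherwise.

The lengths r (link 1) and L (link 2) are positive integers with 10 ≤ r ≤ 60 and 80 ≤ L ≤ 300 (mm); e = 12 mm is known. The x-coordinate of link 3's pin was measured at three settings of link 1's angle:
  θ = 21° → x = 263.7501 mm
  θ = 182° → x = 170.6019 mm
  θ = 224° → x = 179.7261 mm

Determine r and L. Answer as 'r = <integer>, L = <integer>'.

constraint per measurement: (x − r cos θ)² + (r sin θ − e)² = L²
subtracting the θ₁ and θ₂ equations cancels the r² and L² terms:
r = (x₁² − x₂²) / (2[(x₁cos θ₁ + e sin θ₁) − (x₂cos θ₂ + e sin θ₂)]) = 48.0000 → r = 48
L² = (x₁ − r cos θ₁)² + (r sin θ₁ − e)² = 47961.0100 → L = 219.0000 → L = 219
check at θ₃=224°: x = 179.7261 (printed 179.7261) ✓

r = 48, L = 219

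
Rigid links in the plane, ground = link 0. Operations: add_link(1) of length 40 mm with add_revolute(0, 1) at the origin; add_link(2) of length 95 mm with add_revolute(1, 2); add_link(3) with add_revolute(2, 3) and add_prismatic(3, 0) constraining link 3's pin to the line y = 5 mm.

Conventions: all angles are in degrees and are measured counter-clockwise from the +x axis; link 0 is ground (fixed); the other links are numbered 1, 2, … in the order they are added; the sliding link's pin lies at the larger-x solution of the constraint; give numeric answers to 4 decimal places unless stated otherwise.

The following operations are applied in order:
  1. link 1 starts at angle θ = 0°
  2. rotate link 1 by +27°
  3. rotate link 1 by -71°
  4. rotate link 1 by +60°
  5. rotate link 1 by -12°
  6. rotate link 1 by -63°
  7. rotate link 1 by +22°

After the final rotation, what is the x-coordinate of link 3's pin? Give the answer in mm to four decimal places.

geometry: r = 40 mm, L = 95 mm, e = 5 mm; θ starts at 0°
rotate link 1 by +27°: θ ← 0° +27° = 27°
rotate link 1 by -71°: θ ← 27° -71° = -44°
rotate link 1 by +60°: θ ← -44° +60° = 16°
rotate link 1 by -12°: θ ← 16° -12° = 4°
rotate link 1 by -63°: θ ← 4° -63° = -59°
rotate link 1 by +22°: θ ← -59° +22° = -37°
crank pin P = (r cos θ, r sin θ) = (31.945420, -24.072601)
h = r sin θ − e = -24.072601 − 5 = -29.072601
x = r cos θ + √(L² − h²) = 31.945420 + 90.442158 = 122.387578

122.3876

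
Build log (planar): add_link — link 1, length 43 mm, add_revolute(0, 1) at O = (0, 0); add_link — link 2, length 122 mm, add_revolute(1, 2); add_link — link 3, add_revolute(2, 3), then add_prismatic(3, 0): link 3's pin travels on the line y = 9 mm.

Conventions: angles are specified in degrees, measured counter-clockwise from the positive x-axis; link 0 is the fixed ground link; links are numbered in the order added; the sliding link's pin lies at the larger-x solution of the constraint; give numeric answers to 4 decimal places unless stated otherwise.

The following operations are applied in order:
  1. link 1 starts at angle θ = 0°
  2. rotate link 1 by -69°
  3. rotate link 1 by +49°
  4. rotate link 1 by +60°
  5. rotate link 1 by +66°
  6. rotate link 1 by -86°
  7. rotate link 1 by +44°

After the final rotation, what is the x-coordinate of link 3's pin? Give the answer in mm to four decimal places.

geometry: r = 43 mm, L = 122 mm, e = 9 mm; θ starts at 0°
rotate link 1 by -69°: θ ← 0° -69° = -69°
rotate link 1 by +49°: θ ← -69° +49° = -20°
rotate link 1 by +60°: θ ← -20° +60° = 40°
rotate link 1 by +66°: θ ← 40° +66° = 106°
rotate link 1 by -86°: θ ← 106° -86° = 20°
rotate link 1 by +44°: θ ← 20° +44° = 64°
crank pin P = (r cos θ, r sin θ) = (18.849959, 38.648144)
h = r sin θ − e = 38.648144 − 9 = 29.648144
x = r cos θ + √(L² − h²) = 18.849959 + 118.342670 = 137.192629

137.1926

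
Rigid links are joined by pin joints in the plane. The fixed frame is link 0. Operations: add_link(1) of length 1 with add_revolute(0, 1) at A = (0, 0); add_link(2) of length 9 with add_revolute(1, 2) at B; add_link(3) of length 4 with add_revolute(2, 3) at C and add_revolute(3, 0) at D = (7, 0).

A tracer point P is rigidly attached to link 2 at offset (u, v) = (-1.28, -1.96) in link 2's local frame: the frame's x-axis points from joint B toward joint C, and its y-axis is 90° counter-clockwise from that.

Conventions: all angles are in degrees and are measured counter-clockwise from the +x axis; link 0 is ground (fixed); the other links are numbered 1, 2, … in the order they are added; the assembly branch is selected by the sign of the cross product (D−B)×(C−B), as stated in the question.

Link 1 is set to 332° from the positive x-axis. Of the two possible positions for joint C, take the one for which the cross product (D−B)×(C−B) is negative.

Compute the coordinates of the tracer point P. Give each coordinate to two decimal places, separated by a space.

A=(0,0), D=(7.00,0)
B = A + 1.00·(cos332°, sin332°) = (0.8829, -0.4695)
|BD| = 6.1350
circle(B,9.00) ∩ circle(D,4.00): a=8.3650, h=3.3208
  candidates: C₊=(8.9693,3.4817) cross=20.373; C₋=(9.4775,-3.1404) cross=-20.373
  branch - wants cross < 0 → take C=(9.4775,-3.1404) (cross=-20.373)
ex = (C−B)/|BC| = (0.9549,-0.2968); ey = (0.2968,0.9549)
P = B + -1.28·ex + -1.96·ey = (-0.9211,-1.9613)

-0.92 -1.96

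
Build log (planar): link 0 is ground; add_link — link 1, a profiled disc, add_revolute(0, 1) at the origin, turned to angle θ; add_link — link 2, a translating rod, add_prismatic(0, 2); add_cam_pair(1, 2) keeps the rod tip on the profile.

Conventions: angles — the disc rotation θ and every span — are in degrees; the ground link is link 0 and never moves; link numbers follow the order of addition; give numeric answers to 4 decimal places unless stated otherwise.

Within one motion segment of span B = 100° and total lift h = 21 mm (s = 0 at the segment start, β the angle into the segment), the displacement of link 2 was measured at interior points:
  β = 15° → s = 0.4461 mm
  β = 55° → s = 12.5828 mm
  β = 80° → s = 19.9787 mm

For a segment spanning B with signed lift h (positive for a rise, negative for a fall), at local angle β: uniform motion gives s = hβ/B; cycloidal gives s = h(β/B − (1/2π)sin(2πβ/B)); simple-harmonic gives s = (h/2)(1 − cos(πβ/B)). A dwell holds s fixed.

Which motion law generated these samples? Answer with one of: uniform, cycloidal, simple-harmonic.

candidates at β/B = r: uniform s = h·r (linear in β); cycloidal s = h·(r − sin(2πr)/(2π)); simple-harmonic s = (h/2)(1 − cos(πr))
β=15°: printed 0.4461 | uniform 3.1500, cycloidal 0.4461, simple-harmonic 1.1444
β=55°: printed 12.5828 | uniform 11.5500, cycloidal 12.5828, simple-harmonic 12.1426
β=80°: printed 19.9787 | uniform 16.8000, cycloidal 19.9787, simple-harmonic 18.9947
only one law matches every sample → cycloidal

cycloidal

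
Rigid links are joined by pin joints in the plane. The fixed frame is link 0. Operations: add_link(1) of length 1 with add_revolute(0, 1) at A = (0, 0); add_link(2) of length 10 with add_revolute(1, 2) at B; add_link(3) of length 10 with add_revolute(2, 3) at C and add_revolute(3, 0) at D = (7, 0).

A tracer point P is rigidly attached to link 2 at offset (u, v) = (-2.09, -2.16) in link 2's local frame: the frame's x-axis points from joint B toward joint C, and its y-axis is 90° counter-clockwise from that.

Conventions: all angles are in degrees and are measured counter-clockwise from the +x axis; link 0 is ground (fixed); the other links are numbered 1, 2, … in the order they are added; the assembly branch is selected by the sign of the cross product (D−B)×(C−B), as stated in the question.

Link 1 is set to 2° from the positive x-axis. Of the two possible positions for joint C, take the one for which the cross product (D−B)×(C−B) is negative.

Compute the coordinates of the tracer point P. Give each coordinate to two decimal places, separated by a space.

A=(0,0), D=(7.00,0)
B = A + 1.00·(cos2°, sin2°) = (0.9994, 0.0349)
|BD| = 6.0007
circle(B,10.00) ∩ circle(D,10.00): a=3.0004, h=9.5393
  candidates: C₊=(4.0552,9.5566) cross=57.242; C₋=(3.9442,-9.5217) cross=-57.242
  branch - wants cross < 0 → take C=(3.9442,-9.5217) (cross=-57.242)
ex = (C−B)/|BC| = (0.2945,-0.9557); ey = (0.9557,0.2945)
P = B + -2.09·ex + -2.16·ey = (-1.6803,1.3961)

-1.68 1.40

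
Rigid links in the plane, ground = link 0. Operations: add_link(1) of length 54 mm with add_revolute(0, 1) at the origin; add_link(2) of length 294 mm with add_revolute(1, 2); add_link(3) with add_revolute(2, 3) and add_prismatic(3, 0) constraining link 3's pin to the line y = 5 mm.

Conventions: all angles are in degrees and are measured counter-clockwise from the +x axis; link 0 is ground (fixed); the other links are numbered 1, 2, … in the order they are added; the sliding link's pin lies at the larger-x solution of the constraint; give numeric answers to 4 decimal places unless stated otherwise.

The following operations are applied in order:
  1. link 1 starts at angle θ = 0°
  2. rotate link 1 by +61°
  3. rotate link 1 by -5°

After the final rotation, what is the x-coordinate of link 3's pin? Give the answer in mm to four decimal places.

geometry: r = 54 mm, L = 294 mm, e = 5 mm; θ starts at 0°
rotate link 1 by +61°: θ ← 0° +61° = 61°
rotate link 1 by -5°: θ ← 61° -5° = 56°
crank pin P = (r cos θ, r sin θ) = (30.196417, 44.768029)
h = r sin θ − e = 44.768029 − 5 = 39.768029
x = r cos θ + √(L² − h²) = 30.196417 + 291.297964 = 321.494381

321.4944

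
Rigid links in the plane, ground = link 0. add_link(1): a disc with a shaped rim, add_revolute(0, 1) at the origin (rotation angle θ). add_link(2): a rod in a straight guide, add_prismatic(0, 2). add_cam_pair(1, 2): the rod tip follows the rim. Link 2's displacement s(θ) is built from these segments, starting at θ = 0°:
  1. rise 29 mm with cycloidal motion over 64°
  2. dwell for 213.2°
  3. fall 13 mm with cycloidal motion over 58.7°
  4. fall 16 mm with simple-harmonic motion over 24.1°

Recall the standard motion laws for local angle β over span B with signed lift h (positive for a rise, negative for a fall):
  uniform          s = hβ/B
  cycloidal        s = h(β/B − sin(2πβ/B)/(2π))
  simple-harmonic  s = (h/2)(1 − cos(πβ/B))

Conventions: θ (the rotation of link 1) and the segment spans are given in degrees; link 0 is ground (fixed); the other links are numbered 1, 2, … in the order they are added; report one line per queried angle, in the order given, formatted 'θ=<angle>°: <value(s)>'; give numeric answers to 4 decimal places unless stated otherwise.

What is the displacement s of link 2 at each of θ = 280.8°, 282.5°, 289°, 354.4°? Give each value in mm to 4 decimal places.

segment 1 (0° to 64°, cycloidal, h = 29) is passed completely: s = 0.0000 + (29) = 29.0000
segment 2 (64° to 277.2°, dwell): s unchanged at 29.0000
θ = 280.8° falls in segment 3 (277.2° to 335.9°, cycloidal, h = -13): β = 280.8 − 277.2 = 3.6°, B = 58.7°; Δs = -13·(0.0613 − sin(2π·0.0613)/(2π)) = -0.0196; s = 29.0000 − 0.0196 = 28.9804
θ = 282.5° falls in segment 3 (277.2° to 335.9°, cycloidal, h = -13): β = 282.5 − 277.2 = 5.3°, B = 58.7°; Δs = -13·(0.0903 − sin(2π·0.0903)/(2π)) = -0.0620; s = 29.0000 − 0.0620 = 28.9380
θ = 289° falls in segment 3 (277.2° to 335.9°, cycloidal, h = -13): β = 289 − 277.2 = 11.8°, B = 58.7°; Δs = -13·(0.2010 − sin(2π·0.2010)/(2π)) = -0.6415; s = 29.0000 − 0.6415 = 28.3585
segment 3 (277.2° to 335.9°, cycloidal, h = -13) is passed completely: s = 29.0000 + (-13) = 16.0000
θ = 354.4° falls in segment 4 (335.9° to 360°, simple-harmonic, h = -16): β = 354.4 − 335.9 = 18.5°, B = 24.1°; Δs = -16/2·(1 − cos(π·0.7676)) = -13.9614; s = 16.0000 − 13.9614 = 2.0386

θ=280.8°: 28.9804
θ=282.5°: 28.9380
θ=289°: 28.3585
θ=354.4°: 2.0386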